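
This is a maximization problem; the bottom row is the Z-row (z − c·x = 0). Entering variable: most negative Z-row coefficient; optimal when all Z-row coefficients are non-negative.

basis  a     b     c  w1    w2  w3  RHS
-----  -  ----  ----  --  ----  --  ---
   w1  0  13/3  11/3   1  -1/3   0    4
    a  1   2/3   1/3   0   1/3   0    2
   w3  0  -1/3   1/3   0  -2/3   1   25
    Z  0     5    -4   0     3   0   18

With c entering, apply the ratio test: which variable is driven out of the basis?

w1

Column c entries and ratios — w1: 4/(11/3) = 12/11; a: 2/(1/3) = 6; w3: 25/(1/3) = 75.
Smallest ratio is 12/11 in the row of w1, so w1 leaves.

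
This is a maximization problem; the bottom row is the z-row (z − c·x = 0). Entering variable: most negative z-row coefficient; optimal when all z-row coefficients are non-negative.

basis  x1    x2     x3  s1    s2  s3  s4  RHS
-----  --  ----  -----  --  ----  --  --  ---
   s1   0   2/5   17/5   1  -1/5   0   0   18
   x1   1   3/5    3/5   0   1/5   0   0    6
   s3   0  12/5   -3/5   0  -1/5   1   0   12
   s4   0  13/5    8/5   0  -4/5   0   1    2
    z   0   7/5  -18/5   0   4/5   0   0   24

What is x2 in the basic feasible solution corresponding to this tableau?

0

x2 is not in the basis, so in the current basic feasible solution x2 = 0.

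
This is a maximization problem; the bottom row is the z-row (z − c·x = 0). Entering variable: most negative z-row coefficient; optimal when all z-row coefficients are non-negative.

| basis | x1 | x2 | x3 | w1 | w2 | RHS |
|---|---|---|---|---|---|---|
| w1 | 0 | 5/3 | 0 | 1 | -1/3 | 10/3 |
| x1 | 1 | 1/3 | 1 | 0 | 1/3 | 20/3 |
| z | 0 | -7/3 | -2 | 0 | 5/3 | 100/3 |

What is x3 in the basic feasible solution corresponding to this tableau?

0

x3 is not in the basis, so in the current basic feasible solution x3 = 0.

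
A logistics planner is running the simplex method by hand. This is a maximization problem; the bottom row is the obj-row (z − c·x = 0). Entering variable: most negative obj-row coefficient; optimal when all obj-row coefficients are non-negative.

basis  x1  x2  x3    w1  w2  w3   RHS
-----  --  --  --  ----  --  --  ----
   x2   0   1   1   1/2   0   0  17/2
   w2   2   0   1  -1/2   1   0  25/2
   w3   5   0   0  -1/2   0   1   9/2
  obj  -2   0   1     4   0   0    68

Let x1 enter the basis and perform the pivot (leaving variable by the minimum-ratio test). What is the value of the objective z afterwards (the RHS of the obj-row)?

Ratio test on column x1 — row 1: entry 0 ≤ 0; row 2: (25/2)/2 = 25/4; row 3: (9/2)/5 = 9/10. Minimum is 9/10 at row 3 (w3 leaves); pivot element 5.
Pivot on row 3; the obj-row RHS becomes 68 − (-2)·(9/10) = 349/5.

349/5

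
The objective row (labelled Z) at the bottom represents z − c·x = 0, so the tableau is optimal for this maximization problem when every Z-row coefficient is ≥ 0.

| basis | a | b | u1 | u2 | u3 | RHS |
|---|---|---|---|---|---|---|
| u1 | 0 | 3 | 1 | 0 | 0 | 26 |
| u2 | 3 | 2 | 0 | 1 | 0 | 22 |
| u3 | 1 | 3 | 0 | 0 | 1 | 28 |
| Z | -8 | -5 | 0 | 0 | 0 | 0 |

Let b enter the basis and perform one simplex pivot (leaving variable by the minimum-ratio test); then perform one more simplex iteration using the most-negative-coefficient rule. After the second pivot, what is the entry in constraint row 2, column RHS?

Ratio test on column b — row 1: 26/3 = 26/3; row 2: 22/2 = 11; row 3: 28/3 = 28/3. Minimum is 26/3 at row 1 (u1 leaves); pivot element 3.
Divide row 1 by 3; eliminate column b from the other rows.
Second iteration: most negative Z-row entry is -8 in column a, so a enters.
Ratio test on column a — row 1: entry 0 ≤ 0; row 2: (14/3)/3 = 14/9; row 3: 2/1 = 2. Minimum is 14/9 at row 2 (u2 leaves); pivot element 3.
Divide row 2 by 3; eliminate column a from the other rows.
After both pivots, the entry at constraint row 2, column RHS is 14/9.

14/9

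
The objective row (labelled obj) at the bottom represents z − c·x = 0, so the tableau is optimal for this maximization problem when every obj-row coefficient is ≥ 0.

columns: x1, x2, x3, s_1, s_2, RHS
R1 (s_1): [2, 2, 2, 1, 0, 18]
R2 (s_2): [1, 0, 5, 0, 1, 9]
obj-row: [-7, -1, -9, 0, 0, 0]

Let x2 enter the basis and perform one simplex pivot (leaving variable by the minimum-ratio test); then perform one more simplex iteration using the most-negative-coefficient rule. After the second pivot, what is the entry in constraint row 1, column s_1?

Ratio test on column x2 — row 1: 18/2 = 9; row 2: entry 0 ≤ 0. Minimum is 9 at row 1 (s_1 leaves); pivot element 2.
Divide row 1 by 2; eliminate column x2 from the other rows.
Second iteration: most negative obj-row entry is -8 in column x3, so x3 enters.
Ratio test on column x3 — row 1: 9/1 = 9; row 2: 9/5 = 9/5. Minimum is 9/5 at row 2 (s_2 leaves); pivot element 5.
Divide row 2 by 5; eliminate column x3 from the other rows.
After both pivots, the entry at constraint row 1, column s_1 is 1/2.

1/2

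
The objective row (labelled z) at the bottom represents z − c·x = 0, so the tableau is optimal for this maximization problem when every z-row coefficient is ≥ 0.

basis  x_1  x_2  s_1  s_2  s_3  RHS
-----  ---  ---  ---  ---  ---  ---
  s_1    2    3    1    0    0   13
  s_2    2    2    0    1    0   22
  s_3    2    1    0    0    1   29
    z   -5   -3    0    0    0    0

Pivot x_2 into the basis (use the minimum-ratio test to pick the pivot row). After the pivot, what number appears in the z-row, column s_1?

1

Ratio test on column x_2 — row 1: 13/3 = 13/3; row 2: 22/2 = 11; row 3: 29/1 = 29. Minimum is 13/3 at row 1 (s_1 leaves); pivot element 3.
Divide row 1 by 3; eliminate column x_2 from the other rows.
z-row update in column s_1: 0 − (-3)·(1/3) = 1.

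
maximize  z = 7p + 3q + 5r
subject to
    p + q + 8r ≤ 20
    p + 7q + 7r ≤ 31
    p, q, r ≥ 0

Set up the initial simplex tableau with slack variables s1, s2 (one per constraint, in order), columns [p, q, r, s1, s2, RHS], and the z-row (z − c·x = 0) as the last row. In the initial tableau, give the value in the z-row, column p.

-7

The z-row carries the negated objective coefficients: the p entry is -7.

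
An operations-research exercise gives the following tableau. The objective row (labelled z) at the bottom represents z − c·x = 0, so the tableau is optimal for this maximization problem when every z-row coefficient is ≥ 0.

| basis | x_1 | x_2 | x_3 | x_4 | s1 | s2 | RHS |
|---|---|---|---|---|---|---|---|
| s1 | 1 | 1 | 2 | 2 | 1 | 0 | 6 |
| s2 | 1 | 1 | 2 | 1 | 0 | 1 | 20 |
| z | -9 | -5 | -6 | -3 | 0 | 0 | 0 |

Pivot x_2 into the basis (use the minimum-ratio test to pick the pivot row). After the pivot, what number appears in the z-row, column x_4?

Ratio test on column x_2 — row 1: 6/1 = 6; row 2: 20/1 = 20. Minimum is 6 at row 1 (s1 leaves); pivot element 1.
Divide row 1 by 1; eliminate column x_2 from the other rows.
z-row update in column x_4: -3 − (-5)·2 = 7.

7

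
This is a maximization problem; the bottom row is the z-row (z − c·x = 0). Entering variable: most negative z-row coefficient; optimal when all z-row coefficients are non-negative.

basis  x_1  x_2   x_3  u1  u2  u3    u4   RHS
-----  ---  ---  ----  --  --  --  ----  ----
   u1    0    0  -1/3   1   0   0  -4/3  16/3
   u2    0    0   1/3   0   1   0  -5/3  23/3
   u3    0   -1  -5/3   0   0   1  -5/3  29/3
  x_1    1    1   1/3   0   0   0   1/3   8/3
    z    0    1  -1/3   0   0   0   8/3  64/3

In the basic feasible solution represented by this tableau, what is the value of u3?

29/3

u3 is basic (row 3); its value is the RHS of that row, 29/3.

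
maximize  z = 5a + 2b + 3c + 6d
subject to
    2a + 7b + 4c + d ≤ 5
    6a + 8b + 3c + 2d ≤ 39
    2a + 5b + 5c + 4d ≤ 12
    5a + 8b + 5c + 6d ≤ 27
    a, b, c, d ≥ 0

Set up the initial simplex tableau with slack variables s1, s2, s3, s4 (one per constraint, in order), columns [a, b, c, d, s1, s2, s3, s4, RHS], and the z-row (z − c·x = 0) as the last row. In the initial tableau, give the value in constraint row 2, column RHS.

The RHS of constraint 2 is b_2 = 39.

39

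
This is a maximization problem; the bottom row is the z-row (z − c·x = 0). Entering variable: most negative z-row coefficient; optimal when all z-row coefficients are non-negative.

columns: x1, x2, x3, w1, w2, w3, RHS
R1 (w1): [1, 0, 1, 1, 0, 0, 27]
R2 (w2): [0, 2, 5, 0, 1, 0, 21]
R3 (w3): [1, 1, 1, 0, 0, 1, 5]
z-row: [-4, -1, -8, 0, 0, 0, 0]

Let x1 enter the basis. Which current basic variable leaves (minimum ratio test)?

w3

Column x1 entries and ratios — w1: 27/1 = 27; w2: 0 ≤ 0, skip; w3: 5/1 = 5.
Smallest ratio is 5 in the row of w3, so w3 leaves.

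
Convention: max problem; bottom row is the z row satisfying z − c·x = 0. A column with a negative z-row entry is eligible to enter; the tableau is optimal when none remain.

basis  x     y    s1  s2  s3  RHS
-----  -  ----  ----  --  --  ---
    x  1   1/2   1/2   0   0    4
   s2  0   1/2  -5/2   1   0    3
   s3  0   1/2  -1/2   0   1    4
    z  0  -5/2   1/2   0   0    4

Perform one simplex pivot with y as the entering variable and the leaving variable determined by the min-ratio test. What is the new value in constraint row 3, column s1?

2

Ratio test on column y — row 1: 4/(1/2) = 8; row 2: 3/(1/2) = 6; row 3: 4/(1/2) = 8. Minimum is 6 at row 2 (s2 leaves); pivot element 1/2.
Divide row 2 by 1/2; eliminate column y from the other rows.
Row 3 update in column s1: -1/2 − (1/2)·(-5) = 2.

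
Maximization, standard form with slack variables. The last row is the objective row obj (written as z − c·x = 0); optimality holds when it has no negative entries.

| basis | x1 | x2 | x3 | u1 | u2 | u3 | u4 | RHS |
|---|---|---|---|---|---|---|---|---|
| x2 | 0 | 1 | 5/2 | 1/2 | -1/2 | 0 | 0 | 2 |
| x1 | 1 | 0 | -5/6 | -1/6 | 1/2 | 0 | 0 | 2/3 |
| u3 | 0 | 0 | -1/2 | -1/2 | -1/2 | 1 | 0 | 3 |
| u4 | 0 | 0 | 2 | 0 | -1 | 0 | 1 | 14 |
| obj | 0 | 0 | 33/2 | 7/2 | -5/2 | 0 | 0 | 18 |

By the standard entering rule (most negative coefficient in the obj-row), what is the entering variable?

Negative obj-row entries: u2: -5/2.
The most negative is -5/2 in column u2, so u2 enters.

u2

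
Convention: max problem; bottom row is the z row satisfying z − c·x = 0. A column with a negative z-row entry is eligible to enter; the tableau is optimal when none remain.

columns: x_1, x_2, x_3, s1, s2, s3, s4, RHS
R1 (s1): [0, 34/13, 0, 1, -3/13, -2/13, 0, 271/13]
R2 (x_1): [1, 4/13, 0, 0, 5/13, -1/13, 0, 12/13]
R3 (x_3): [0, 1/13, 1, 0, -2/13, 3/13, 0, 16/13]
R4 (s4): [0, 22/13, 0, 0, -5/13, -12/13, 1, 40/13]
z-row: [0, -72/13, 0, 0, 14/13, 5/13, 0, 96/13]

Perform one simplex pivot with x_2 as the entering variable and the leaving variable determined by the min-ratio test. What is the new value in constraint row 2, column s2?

Ratio test on column x_2 — row 1: (271/13)/(34/13) = 271/34; row 2: (12/13)/(4/13) = 3; row 3: (16/13)/(1/13) = 16; row 4: (40/13)/(22/13) = 20/11. Minimum is 20/11 at row 4 (s4 leaves); pivot element 22/13.
Divide row 4 by 22/13; eliminate column x_2 from the other rows.
Row 2 update in column s2: 5/13 − (4/13)·(-5/22) = 5/11.

5/11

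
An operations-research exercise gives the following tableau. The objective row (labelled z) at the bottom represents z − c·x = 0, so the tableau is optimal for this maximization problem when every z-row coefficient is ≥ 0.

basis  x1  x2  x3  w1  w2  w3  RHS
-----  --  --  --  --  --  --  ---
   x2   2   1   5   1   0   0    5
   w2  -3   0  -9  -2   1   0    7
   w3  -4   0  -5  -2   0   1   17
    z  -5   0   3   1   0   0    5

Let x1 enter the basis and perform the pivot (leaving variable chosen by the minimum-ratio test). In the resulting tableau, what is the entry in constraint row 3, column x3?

5

Ratio test on column x1 — row 1: 5/2 = 5/2; row 2: entry -3 ≤ 0; row 3: entry -4 ≤ 0. Minimum is 5/2 at row 1 (x2 leaves); pivot element 2.
Divide row 1 by 2; eliminate column x1 from the other rows.
Row 3 update in column x3: -5 − (-4)·(5/2) = 5.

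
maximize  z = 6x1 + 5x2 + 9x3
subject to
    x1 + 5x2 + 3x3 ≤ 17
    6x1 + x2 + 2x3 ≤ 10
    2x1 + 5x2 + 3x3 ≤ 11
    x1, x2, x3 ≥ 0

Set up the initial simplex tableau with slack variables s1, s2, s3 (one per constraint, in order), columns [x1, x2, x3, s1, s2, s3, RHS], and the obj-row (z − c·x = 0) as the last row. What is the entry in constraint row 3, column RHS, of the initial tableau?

11

The RHS of constraint 3 is b_3 = 11.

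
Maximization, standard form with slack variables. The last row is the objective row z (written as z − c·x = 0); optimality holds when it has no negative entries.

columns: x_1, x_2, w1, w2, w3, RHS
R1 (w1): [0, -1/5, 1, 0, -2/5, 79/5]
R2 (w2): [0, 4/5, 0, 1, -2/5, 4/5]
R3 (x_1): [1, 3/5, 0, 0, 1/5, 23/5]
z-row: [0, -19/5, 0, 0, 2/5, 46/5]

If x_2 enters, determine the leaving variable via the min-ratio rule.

w2

Column x_2 entries and ratios — w1: -1/5 ≤ 0, skip; w2: (4/5)/(4/5) = 1; x_1: (23/5)/(3/5) = 23/3.
Smallest ratio is 1 in the row of w2, so w2 leaves.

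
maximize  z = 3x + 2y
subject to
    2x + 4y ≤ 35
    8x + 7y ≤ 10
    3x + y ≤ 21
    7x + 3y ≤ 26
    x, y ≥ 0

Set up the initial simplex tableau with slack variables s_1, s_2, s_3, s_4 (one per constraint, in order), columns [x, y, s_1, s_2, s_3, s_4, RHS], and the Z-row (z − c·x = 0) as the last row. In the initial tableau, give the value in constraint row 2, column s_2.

1

Slack s_2 belongs to constraint 2; its column is the unit vector e_2, so the entry in row 2 is 1.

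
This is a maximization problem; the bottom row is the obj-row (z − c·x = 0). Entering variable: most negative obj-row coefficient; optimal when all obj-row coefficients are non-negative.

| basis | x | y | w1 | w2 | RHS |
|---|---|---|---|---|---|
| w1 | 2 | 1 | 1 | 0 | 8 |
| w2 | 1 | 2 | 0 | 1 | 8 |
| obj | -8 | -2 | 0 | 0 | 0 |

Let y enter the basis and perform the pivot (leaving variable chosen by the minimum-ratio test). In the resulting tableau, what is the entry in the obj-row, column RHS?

8

Ratio test on column y — row 1: 8/1 = 8; row 2: 8/2 = 4. Minimum is 4 at row 2 (w2 leaves); pivot element 2.
Divide row 2 by 2; eliminate column y from the other rows.
obj-row update in column RHS: 0 − (-2)·4 = 8.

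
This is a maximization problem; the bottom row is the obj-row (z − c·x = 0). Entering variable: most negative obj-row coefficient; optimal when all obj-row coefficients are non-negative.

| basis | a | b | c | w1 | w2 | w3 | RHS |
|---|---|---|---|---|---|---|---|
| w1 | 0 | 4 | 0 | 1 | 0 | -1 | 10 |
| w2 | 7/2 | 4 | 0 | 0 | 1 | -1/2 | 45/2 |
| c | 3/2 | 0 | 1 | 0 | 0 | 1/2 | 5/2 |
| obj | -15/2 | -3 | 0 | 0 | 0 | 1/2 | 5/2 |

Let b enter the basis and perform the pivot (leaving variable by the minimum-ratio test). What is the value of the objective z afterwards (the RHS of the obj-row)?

Ratio test on column b — row 1: 10/4 = 5/2; row 2: (45/2)/4 = 45/8; row 3: entry 0 ≤ 0. Minimum is 5/2 at row 1 (w1 leaves); pivot element 4.
Pivot on row 1; the obj-row RHS becomes 5/2 − (-3)·(5/2) = 10.

10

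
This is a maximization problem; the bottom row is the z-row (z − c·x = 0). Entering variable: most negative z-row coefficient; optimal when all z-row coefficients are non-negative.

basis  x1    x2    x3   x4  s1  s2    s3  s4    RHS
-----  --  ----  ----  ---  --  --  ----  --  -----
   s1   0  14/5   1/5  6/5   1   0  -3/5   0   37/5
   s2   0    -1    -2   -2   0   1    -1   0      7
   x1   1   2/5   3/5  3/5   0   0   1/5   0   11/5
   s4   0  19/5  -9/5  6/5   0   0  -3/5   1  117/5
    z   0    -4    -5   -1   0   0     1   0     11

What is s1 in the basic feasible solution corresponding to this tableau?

37/5

s1 is basic (row 1); its value is the RHS of that row, 37/5.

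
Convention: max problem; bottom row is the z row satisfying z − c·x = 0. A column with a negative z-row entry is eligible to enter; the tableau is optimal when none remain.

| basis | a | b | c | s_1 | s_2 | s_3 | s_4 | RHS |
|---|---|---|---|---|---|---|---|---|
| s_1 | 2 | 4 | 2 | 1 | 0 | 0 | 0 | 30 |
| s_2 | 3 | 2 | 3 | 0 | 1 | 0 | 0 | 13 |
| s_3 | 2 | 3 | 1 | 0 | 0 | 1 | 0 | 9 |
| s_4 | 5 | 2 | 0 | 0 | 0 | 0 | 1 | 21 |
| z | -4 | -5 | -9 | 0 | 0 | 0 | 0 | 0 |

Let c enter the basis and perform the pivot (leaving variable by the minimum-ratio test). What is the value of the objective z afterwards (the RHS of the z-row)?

Ratio test on column c — row 1: 30/2 = 15; row 2: 13/3 = 13/3; row 3: 9/1 = 9; row 4: entry 0 ≤ 0. Minimum is 13/3 at row 2 (s_2 leaves); pivot element 3.
Pivot on row 2; the z-row RHS becomes 0 − (-9)·(13/3) = 39.

39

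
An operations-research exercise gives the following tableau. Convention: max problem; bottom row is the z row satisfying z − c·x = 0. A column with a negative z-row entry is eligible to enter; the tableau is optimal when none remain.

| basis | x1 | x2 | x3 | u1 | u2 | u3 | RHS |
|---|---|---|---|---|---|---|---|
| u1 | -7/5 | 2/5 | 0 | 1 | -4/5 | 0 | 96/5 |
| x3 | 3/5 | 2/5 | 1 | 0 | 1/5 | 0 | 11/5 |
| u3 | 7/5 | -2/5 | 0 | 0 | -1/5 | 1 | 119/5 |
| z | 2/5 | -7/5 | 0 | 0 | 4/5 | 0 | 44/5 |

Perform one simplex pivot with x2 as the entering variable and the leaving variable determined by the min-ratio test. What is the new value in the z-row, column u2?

3/2

Ratio test on column x2 — row 1: (96/5)/(2/5) = 48; row 2: (11/5)/(2/5) = 11/2; row 3: entry -2/5 ≤ 0. Minimum is 11/2 at row 2 (x3 leaves); pivot element 2/5.
Divide row 2 by 2/5; eliminate column x2 from the other rows.
z-row update in column u2: 4/5 − (-7/5)·(1/2) = 3/2.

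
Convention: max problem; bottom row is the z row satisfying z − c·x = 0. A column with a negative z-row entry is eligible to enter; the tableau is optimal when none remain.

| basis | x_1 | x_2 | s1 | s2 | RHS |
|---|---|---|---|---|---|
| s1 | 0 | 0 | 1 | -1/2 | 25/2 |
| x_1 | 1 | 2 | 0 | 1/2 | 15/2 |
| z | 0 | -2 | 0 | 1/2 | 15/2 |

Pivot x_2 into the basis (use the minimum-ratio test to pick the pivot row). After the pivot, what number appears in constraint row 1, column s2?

-1/2

Ratio test on column x_2 — row 1: entry 0 ≤ 0; row 2: (15/2)/2 = 15/4. Minimum is 15/4 at row 2 (x_1 leaves); pivot element 2.
Divide row 2 by 2; eliminate column x_2 from the other rows.
Row 1 update in column s2: -1/2 − 0·(1/4) = -1/2.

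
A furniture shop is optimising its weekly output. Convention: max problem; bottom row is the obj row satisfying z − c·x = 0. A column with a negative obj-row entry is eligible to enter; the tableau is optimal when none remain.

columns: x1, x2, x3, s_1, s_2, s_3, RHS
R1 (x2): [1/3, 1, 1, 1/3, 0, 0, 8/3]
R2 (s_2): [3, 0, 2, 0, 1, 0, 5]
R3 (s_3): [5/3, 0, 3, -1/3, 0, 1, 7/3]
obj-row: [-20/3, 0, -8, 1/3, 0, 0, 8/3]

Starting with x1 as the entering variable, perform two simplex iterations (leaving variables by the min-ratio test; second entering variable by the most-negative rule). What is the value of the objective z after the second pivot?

Ratio test on column x1 — row 1: (8/3)/(1/3) = 8; row 2: 5/3 = 5/3; row 3: (7/3)/(5/3) = 7/5. Minimum is 7/5 at row 3 (s_3 leaves); pivot element 5/3.
Pivot on row 3; the obj-row RHS becomes 8/3 − (-20/3)·(7/5) = 12.
Next entering variable (most negative obj-row entry -1): s_1.
Ratio test on column s_1 — row 1: (11/5)/(2/5) = 11/2; row 2: (4/5)/(3/5) = 4/3; row 3: entry -1/5 ≤ 0. Minimum is 4/3 at row 2 (s_2 leaves); pivot element 3/5.
After the second pivot the obj-row RHS is 12 − (-1)·(4/3) = 40/3.

40/3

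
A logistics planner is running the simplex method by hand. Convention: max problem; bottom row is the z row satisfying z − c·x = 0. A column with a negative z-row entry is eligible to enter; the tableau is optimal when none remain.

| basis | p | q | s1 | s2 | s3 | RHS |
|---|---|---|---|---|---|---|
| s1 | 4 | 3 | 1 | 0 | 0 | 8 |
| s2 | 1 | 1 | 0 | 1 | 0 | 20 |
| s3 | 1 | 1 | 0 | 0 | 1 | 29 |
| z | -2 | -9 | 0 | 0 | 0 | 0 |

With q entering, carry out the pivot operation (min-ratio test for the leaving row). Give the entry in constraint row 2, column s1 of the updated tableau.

-1/3

Ratio test on column q — row 1: 8/3 = 8/3; row 2: 20/1 = 20; row 3: 29/1 = 29. Minimum is 8/3 at row 1 (s1 leaves); pivot element 3.
Divide row 1 by 3; eliminate column q from the other rows.
Row 2 update in column s1: 0 − 1·(1/3) = -1/3.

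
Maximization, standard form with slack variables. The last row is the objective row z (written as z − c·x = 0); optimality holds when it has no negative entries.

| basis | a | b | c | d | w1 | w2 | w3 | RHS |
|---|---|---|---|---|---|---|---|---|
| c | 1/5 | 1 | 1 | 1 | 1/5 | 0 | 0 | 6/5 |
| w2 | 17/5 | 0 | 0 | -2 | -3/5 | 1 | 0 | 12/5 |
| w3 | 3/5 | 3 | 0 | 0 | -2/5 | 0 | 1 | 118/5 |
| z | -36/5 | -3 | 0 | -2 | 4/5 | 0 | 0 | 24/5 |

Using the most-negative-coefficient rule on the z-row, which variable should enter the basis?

Negative z-row entries: a: -36/5, b: -3, d: -2.
The most negative is -36/5 in column a, so a enters.

a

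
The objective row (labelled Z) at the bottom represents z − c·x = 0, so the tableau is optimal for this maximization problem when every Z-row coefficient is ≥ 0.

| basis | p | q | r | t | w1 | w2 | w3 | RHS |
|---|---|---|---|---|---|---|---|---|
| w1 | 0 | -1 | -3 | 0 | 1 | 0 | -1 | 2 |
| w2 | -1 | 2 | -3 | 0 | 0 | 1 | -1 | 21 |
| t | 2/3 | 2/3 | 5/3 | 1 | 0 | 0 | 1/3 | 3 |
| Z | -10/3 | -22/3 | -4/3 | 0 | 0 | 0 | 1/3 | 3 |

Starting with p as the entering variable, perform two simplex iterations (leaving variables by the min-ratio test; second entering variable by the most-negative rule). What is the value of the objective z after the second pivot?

Ratio test on column p — row 1: entry 0 ≤ 0; row 2: entry -1 ≤ 0; row 3: 3/(2/3) = 9/2. Minimum is 9/2 at row 3 (t leaves); pivot element 2/3.
Pivot on row 3; the Z-row RHS becomes 3 − (-10/3)·(9/2) = 18.
Next entering variable (most negative Z-row entry -4): q.
Ratio test on column q — row 1: entry -1 ≤ 0; row 2: (51/2)/3 = 17/2; row 3: (9/2)/1 = 9/2. Minimum is 9/2 at row 3 (p leaves); pivot element 1.
After the second pivot the Z-row RHS is 18 − (-4)·(9/2) = 36.

36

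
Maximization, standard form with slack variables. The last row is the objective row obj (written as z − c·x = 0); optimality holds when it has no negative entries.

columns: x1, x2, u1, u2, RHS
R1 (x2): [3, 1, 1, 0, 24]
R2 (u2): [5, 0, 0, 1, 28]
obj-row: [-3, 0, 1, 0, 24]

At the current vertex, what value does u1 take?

0

u1 is not in the basis, so in the current basic feasible solution u1 = 0.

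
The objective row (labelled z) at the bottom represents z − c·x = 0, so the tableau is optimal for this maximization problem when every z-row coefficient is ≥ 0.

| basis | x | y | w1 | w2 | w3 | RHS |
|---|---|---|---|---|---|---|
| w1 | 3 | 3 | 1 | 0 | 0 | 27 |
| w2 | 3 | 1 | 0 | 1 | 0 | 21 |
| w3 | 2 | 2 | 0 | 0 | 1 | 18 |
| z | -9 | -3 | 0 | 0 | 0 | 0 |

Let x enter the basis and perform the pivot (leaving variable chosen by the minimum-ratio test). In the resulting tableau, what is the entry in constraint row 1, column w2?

-1

Ratio test on column x — row 1: 27/3 = 9; row 2: 21/3 = 7; row 3: 18/2 = 9. Minimum is 7 at row 2 (w2 leaves); pivot element 3.
Divide row 2 by 3; eliminate column x from the other rows.
Row 1 update in column w2: 0 − 3·(1/3) = -1.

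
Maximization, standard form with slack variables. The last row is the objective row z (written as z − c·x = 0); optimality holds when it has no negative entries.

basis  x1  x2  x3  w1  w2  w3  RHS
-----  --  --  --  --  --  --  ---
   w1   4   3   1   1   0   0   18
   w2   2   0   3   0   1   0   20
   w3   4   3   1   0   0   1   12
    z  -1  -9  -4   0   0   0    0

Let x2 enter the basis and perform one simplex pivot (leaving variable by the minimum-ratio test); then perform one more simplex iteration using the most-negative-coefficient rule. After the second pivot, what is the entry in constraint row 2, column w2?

1/3

Ratio test on column x2 — row 1: 18/3 = 6; row 2: entry 0 ≤ 0; row 3: 12/3 = 4. Minimum is 4 at row 3 (w3 leaves); pivot element 3.
Divide row 3 by 3; eliminate column x2 from the other rows.
Second iteration: most negative z-row entry is -1 in column x3, so x3 enters.
Ratio test on column x3 — row 1: entry 0 ≤ 0; row 2: 20/3 = 20/3; row 3: 4/(1/3) = 12. Minimum is 20/3 at row 2 (w2 leaves); pivot element 3.
Divide row 2 by 3; eliminate column x3 from the other rows.
After both pivots, the entry at constraint row 2, column w2 is 1/3.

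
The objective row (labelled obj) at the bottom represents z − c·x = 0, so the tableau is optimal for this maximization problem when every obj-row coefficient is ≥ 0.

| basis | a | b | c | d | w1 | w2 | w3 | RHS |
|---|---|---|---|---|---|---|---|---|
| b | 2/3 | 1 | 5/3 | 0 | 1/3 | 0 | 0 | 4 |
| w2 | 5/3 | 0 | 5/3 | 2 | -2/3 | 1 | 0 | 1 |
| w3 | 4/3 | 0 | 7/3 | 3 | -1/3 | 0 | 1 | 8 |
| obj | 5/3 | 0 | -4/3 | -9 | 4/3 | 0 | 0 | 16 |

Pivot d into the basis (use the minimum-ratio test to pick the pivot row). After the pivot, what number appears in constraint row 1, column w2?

0

Ratio test on column d — row 1: entry 0 ≤ 0; row 2: 1/2 = 1/2; row 3: 8/3 = 8/3. Minimum is 1/2 at row 2 (w2 leaves); pivot element 2.
Divide row 2 by 2; eliminate column d from the other rows.
Row 1 update in column w2: 0 − 0·(1/2) = 0.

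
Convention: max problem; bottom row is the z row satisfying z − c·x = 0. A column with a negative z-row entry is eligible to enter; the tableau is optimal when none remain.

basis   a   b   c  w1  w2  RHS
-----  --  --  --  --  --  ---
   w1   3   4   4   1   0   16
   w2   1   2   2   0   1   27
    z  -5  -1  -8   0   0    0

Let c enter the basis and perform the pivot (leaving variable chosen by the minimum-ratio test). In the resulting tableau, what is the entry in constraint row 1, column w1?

Ratio test on column c — row 1: 16/4 = 4; row 2: 27/2 = 27/2. Minimum is 4 at row 1 (w1 leaves); pivot element 4.
Divide row 1 by 4; eliminate column c from the other rows.
In the new row 1, the w1 entry is the old entry divided by the pivot: 1/4 = 1/4.

1/4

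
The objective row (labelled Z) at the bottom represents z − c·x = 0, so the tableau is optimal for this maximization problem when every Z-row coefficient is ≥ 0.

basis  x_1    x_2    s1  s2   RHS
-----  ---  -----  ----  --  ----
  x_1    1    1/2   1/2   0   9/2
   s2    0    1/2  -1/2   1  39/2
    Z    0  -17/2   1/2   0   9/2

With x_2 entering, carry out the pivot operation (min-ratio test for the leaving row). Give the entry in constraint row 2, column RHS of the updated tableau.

Ratio test on column x_2 — row 1: (9/2)/(1/2) = 9; row 2: (39/2)/(1/2) = 39. Minimum is 9 at row 1 (x_1 leaves); pivot element 1/2.
Divide row 1 by 1/2; eliminate column x_2 from the other rows.
Row 2 update in column RHS: 39/2 − (1/2)·9 = 15.

15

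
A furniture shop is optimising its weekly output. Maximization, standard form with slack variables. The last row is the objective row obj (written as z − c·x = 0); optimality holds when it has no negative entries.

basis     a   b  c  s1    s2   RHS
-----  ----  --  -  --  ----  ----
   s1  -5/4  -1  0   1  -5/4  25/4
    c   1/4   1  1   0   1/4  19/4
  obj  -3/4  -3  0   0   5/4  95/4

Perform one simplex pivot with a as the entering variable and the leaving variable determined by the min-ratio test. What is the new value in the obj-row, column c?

Ratio test on column a — row 1: entry -5/4 ≤ 0; row 2: (19/4)/(1/4) = 19. Minimum is 19 at row 2 (c leaves); pivot element 1/4.
Divide row 2 by 1/4; eliminate column a from the other rows.
obj-row update in column c: 0 − (-3/4)·4 = 3.

3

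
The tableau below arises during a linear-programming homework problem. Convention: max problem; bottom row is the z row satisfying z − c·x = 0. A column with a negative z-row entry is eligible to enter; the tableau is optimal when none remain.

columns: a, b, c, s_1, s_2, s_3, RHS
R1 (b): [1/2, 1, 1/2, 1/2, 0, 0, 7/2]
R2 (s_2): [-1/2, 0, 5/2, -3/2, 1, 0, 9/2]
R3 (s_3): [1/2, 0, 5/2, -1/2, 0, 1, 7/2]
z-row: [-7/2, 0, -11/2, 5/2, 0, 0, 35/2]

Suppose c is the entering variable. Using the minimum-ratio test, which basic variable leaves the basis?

Column c entries and ratios — b: (7/2)/(1/2) = 7; s_2: (9/2)/(5/2) = 9/5; s_3: (7/2)/(5/2) = 7/5.
Smallest ratio is 7/5 in the row of s_3, so s_3 leaves.

s_3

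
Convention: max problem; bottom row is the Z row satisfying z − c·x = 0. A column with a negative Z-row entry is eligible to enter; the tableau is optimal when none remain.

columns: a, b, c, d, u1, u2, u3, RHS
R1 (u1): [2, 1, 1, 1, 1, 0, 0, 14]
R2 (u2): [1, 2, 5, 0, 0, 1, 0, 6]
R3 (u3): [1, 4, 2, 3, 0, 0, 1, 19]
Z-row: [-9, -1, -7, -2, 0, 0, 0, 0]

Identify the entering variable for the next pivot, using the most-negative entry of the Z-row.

a

Negative Z-row entries: a: -9, b: -1, c: -7, d: -2.
The most negative is -9 in column a, so a enters.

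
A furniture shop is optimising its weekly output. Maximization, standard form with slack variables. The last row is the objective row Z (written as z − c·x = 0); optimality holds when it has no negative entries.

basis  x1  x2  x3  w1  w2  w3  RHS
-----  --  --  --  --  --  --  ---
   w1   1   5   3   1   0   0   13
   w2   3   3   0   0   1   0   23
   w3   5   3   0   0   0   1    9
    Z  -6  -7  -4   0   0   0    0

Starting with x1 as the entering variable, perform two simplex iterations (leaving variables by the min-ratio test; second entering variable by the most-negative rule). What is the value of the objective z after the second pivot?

386/15

Ratio test on column x1 — row 1: 13/1 = 13; row 2: 23/3 = 23/3; row 3: 9/5 = 9/5. Minimum is 9/5 at row 3 (w3 leaves); pivot element 5.
Pivot on row 3; the Z-row RHS becomes 0 − (-6)·(9/5) = 54/5.
Next entering variable (most negative Z-row entry -4): x3.
Ratio test on column x3 — row 1: (56/5)/3 = 56/15; row 2: entry 0 ≤ 0; row 3: entry 0 ≤ 0. Minimum is 56/15 at row 1 (w1 leaves); pivot element 3.
After the second pivot the Z-row RHS is 54/5 − (-4)·(56/15) = 386/15.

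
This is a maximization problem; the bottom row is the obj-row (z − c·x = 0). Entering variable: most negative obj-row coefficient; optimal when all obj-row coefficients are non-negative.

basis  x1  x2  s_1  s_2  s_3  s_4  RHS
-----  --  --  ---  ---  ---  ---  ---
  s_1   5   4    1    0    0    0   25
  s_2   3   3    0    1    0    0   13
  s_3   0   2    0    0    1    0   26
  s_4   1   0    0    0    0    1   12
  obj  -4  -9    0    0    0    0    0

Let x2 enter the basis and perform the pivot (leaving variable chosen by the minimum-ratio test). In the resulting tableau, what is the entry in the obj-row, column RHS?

Ratio test on column x2 — row 1: 25/4 = 25/4; row 2: 13/3 = 13/3; row 3: 26/2 = 13; row 4: entry 0 ≤ 0. Minimum is 13/3 at row 2 (s_2 leaves); pivot element 3.
Divide row 2 by 3; eliminate column x2 from the other rows.
obj-row update in column RHS: 0 − (-9)·(13/3) = 39.

39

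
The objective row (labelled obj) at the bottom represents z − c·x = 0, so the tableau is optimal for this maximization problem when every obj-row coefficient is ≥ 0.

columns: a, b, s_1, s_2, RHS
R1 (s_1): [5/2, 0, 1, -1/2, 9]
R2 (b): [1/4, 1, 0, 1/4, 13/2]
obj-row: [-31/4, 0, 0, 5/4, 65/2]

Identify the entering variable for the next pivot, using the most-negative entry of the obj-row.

a

Negative obj-row entries: a: -31/4.
The most negative is -31/4 in column a, so a enters.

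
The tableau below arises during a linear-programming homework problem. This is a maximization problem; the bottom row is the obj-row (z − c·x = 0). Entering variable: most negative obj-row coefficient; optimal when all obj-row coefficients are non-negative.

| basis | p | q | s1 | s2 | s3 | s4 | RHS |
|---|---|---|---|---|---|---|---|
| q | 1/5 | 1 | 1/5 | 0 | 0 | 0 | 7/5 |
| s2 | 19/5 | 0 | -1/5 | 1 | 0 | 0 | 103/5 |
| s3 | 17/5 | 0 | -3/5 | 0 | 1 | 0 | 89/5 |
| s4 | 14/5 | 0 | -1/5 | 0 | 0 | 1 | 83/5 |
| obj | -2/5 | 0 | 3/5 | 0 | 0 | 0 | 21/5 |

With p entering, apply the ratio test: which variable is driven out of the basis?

Column p entries and ratios — q: (7/5)/(1/5) = 7; s2: (103/5)/(19/5) = 103/19; s3: (89/5)/(17/5) = 89/17; s4: (83/5)/(14/5) = 83/14.
Smallest ratio is 89/17 in the row of s3, so s3 leaves.

s3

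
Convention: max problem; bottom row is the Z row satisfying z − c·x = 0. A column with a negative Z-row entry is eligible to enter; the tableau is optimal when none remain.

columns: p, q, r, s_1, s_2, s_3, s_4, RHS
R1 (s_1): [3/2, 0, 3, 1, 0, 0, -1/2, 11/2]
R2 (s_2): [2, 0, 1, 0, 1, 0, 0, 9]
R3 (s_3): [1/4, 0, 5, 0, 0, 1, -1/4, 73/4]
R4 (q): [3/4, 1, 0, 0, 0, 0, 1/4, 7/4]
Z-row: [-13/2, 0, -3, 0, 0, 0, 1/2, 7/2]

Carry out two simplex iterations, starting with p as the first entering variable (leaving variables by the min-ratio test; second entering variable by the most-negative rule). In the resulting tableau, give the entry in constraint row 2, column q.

Ratio test on column p — row 1: (11/2)/(3/2) = 11/3; row 2: 9/2 = 9/2; row 3: (73/4)/(1/4) = 73; row 4: (7/4)/(3/4) = 7/3. Minimum is 7/3 at row 4 (q leaves); pivot element 3/4.
Divide row 4 by 3/4; eliminate column p from the other rows.
Second iteration: most negative Z-row entry is -3 in column r, so r enters.
Ratio test on column r — row 1: 2/3 = 2/3; row 2: (13/3)/1 = 13/3; row 3: (53/3)/5 = 53/15; row 4: entry 0 ≤ 0. Minimum is 2/3 at row 1 (s_1 leaves); pivot element 3.
Divide row 1 by 3; eliminate column r from the other rows.
After both pivots, the entry at constraint row 2, column q is -2.

-2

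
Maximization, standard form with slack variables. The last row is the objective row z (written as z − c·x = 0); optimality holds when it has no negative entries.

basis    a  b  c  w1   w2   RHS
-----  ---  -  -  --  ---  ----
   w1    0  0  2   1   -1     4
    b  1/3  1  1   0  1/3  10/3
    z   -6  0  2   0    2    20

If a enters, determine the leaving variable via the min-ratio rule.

Column a entries and ratios — w1: 0 ≤ 0, skip; b: (10/3)/(1/3) = 10.
Smallest ratio is 10 in the row of b, so b leaves.

b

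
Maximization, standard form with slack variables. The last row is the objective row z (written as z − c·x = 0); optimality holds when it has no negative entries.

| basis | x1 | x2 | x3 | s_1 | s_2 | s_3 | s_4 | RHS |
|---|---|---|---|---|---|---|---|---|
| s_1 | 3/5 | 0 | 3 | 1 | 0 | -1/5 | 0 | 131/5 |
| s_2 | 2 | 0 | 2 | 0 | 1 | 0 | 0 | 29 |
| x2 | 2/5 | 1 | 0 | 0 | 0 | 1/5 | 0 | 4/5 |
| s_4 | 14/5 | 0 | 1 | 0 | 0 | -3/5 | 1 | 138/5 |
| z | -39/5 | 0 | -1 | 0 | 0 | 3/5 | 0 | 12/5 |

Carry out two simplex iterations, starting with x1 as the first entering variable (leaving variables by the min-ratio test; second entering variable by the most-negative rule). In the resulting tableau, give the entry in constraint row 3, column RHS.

Ratio test on column x1 — row 1: (131/5)/(3/5) = 131/3; row 2: 29/2 = 29/2; row 3: (4/5)/(2/5) = 2; row 4: (138/5)/(14/5) = 69/7. Minimum is 2 at row 3 (x2 leaves); pivot element 2/5.
Divide row 3 by 2/5; eliminate column x1 from the other rows.
Second iteration: most negative z-row entry is -1 in column x3, so x3 enters.
Ratio test on column x3 — row 1: 25/3 = 25/3; row 2: 25/2 = 25/2; row 3: entry 0 ≤ 0; row 4: 22/1 = 22. Minimum is 25/3 at row 1 (s_1 leaves); pivot element 3.
Divide row 1 by 3; eliminate column x3 from the other rows.
After both pivots, the entry at constraint row 3, column RHS is 2.

2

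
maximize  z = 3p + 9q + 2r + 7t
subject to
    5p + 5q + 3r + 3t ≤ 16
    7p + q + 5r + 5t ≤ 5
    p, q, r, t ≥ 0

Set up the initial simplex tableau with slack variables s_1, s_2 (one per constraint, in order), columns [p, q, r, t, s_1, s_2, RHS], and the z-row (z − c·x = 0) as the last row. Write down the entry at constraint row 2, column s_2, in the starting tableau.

Slack s_2 belongs to constraint 2; its column is the unit vector e_2, so the entry in row 2 is 1.

1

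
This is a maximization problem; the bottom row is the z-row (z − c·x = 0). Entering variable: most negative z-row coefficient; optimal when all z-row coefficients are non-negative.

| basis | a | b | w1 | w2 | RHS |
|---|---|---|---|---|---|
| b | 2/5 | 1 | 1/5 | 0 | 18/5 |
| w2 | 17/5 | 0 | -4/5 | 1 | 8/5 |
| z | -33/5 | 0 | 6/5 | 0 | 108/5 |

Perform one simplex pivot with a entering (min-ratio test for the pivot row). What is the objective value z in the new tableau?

420/17

Ratio test on column a — row 1: (18/5)/(2/5) = 9; row 2: (8/5)/(17/5) = 8/17. Minimum is 8/17 at row 2 (w2 leaves); pivot element 17/5.
Pivot on row 2; the z-row RHS becomes 108/5 − (-33/5)·(8/17) = 420/17.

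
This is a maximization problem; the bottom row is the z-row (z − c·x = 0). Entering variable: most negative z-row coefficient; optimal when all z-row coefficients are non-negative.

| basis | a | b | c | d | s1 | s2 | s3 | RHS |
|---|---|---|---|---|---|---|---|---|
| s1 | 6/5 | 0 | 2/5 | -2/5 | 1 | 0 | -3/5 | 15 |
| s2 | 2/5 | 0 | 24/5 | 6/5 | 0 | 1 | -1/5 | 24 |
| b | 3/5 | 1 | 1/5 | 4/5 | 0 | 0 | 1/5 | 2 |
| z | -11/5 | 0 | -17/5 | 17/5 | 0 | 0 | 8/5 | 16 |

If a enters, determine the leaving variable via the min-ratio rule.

b

Column a entries and ratios — s1: 15/(6/5) = 25/2; s2: 24/(2/5) = 60; b: 2/(3/5) = 10/3.
Smallest ratio is 10/3 in the row of b, so b leaves.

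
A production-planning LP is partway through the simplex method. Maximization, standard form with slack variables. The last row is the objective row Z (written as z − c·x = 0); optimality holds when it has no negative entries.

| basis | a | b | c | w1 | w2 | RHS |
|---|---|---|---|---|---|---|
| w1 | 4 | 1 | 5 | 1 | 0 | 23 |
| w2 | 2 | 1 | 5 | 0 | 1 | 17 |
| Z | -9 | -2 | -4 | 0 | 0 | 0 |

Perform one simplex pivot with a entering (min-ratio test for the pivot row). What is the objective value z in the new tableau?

207/4

Ratio test on column a — row 1: 23/4 = 23/4; row 2: 17/2 = 17/2. Minimum is 23/4 at row 1 (w1 leaves); pivot element 4.
Pivot on row 1; the Z-row RHS becomes 0 − (-9)·(23/4) = 207/4.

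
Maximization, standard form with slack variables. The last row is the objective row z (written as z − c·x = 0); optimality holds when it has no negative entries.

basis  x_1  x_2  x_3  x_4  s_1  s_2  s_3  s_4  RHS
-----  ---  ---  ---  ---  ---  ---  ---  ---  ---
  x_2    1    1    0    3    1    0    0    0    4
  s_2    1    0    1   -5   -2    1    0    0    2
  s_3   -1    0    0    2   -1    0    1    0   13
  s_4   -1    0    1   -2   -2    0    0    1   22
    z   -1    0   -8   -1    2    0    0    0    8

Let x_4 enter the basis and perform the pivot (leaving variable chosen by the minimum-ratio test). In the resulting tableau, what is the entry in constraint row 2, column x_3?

Ratio test on column x_4 — row 1: 4/3 = 4/3; row 2: entry -5 ≤ 0; row 3: 13/2 = 13/2; row 4: entry -2 ≤ 0. Minimum is 4/3 at row 1 (x_2 leaves); pivot element 3.
Divide row 1 by 3; eliminate column x_4 from the other rows.
Row 2 update in column x_3: 1 − (-5)·0 = 1.

1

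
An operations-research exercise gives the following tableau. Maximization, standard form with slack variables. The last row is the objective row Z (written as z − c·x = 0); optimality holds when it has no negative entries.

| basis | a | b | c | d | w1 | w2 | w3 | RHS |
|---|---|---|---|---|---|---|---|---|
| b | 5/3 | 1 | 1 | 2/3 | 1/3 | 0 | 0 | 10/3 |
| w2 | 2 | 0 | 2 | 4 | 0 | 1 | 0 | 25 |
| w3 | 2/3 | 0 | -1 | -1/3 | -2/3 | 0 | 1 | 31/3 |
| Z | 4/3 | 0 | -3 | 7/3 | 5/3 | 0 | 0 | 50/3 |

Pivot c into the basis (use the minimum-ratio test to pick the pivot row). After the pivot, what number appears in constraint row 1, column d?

2/3

Ratio test on column c — row 1: (10/3)/1 = 10/3; row 2: 25/2 = 25/2; row 3: entry -1 ≤ 0. Minimum is 10/3 at row 1 (b leaves); pivot element 1.
Divide row 1 by 1; eliminate column c from the other rows.
In the new row 1, the d entry is the old entry divided by the pivot: (2/3)/1 = 2/3.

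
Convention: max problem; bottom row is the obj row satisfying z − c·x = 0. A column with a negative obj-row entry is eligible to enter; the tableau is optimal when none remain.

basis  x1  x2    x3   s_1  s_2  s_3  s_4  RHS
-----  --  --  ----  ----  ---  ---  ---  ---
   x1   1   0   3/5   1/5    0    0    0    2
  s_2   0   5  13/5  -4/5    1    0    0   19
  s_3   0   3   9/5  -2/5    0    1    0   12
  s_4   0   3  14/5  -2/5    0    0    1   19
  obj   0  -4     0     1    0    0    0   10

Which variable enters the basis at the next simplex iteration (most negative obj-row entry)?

Negative obj-row entries: x2: -4.
The most negative is -4 in column x2, so x2 enters.

x2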